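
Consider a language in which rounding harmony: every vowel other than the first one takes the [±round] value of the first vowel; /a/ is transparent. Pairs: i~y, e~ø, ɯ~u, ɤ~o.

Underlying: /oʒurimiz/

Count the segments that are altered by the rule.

/i/ harmonizes with /o/ ([+round]) → [y]
/i/ harmonizes with /o/ ([+round]) → [y]
2 segments change.

2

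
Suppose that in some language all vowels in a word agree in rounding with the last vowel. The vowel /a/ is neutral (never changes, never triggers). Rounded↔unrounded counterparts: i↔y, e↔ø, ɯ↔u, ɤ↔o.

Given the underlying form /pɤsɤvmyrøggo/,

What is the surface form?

/ɤ/ harmonizes with /o/ ([+round]) → [o]
/ɤ/ harmonizes with /o/ ([+round]) → [o]

[posovmyrøggo]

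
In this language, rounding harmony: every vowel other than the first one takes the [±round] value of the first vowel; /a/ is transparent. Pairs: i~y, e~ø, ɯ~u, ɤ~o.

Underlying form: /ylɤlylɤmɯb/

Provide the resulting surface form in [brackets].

/ɤ/ harmonizes with /y/ ([+round]) → [o]
/ɤ/ harmonizes with /y/ ([+round]) → [o]
/ɯ/ harmonizes with /y/ ([+round]) → [u]

[ylolylomub]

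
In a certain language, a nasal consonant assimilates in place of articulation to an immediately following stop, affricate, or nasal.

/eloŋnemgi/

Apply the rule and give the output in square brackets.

[elonneŋgi]

/ŋ/ before /n/ (alveolar) → [n]
/m/ before /g/ (velar) → [ŋ]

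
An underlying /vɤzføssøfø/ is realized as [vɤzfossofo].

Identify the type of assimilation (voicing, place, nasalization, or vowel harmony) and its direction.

/ø/→[o] /ø/→[o] /ø/→[o].
Vowels agree with the first vowel, so the harmony is progressive.

vowel harmony, progressive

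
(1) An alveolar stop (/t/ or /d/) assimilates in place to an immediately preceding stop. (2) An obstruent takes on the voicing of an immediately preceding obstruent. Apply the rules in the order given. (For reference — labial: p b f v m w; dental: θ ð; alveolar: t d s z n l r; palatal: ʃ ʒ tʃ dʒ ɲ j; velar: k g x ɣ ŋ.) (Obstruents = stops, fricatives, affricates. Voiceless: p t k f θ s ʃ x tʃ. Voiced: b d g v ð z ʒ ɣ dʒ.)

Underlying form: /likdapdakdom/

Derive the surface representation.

Rule 1: /d/ after /k/ (velar) → [g]
Rule 1: /d/ after /p/ (labial) → [b]
Rule 1: /d/ after /k/ (velar) → [g]
After rule 1: likgapbakgom
Rule 2: /g/ after /k/ (voiceless) → [k]
Rule 2: /b/ after /p/ (voiceless) → [p]
Rule 2: /g/ after /k/ (voiceless) → [k]

[likkappakkom]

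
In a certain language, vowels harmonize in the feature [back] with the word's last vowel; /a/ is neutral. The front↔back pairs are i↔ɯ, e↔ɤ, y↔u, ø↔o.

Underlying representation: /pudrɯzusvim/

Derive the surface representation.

[pydrizysvim]

/u/ harmonizes with /i/ ([-back]) → [y]
/ɯ/ harmonizes with /i/ ([-back]) → [i]
/u/ harmonizes with /i/ ([-back]) → [y]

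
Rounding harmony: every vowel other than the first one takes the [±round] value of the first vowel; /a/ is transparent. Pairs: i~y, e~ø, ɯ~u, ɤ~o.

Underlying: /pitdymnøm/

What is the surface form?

/y/ harmonizes with /i/ ([-round]) → [i]
/ø/ harmonizes with /i/ ([-round]) → [e]

[pitdimnem]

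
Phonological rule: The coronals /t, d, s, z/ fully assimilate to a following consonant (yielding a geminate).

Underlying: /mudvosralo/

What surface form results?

/d/ before /v/ → [v] (total assimilation)
/s/ before /r/ → [r] (total assimilation)

[muvvorralo]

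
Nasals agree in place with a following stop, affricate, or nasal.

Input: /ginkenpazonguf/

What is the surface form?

/n/ before /k/ (velar) → [ŋ]
/n/ before /p/ (labial) → [m]
/n/ before /g/ (velar) → [ŋ]

[giŋkempazoŋguf]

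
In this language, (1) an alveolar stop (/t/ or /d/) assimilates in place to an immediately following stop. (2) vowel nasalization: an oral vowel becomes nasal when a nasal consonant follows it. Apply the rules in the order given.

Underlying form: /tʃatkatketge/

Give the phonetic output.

Rule 1: /t/ before /k/ (velar) → [k]
Rule 1: /t/ before /k/ (velar) → [k]
Rule 1: /t/ before /g/ (velar) → [k]
After rule 1: tʃakkakkekge
Rule 2: no segment meets the rule's conditions; no change.

[tʃakkakkekge]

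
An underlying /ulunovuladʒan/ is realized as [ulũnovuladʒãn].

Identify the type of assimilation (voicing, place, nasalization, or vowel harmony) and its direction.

nasalization, regressive

/u/→[ũ] /a/→[ã].
Each target copies a feature from the following segment, so the direction is regressive.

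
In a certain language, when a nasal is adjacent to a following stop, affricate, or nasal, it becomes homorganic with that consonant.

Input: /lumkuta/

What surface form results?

/m/ before /k/ (velar) → [ŋ]

[luŋkuta]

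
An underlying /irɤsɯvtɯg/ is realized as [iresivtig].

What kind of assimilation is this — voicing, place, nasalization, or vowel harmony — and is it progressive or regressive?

/ɤ/→[e] /ɯ/→[i] /ɯ/→[i].
Vowels agree with the first vowel, so the harmony is progressive.

vowel harmony, progressive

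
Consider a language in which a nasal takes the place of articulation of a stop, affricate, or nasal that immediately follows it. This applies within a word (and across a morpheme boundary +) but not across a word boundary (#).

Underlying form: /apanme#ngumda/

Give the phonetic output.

[apamme#ŋgunda]

/n/ before /m/ (labial) → [m]
/n/ before /g/ (velar) → [ŋ]
/m/ before /d/ (alveolar) → [n]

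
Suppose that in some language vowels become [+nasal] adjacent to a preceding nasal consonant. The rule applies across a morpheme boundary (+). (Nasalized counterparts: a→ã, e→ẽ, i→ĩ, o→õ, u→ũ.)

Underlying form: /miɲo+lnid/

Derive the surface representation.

/i/ after nasal /m/ → [ĩ]
/o/ after nasal /ɲ/ → [õ]
/i/ after nasal /n/ → [ĩ]

[mĩɲõ+lnĩd]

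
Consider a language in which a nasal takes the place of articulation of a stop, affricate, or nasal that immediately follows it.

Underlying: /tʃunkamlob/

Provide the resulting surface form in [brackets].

[tʃuŋkamlob]

/n/ before /k/ (velar) → [ŋ]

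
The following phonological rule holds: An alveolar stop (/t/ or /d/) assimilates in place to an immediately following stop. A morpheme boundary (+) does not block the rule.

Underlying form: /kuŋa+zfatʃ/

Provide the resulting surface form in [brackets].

no segment meets the rule's conditions; no change.

[kuŋa+zfatʃ]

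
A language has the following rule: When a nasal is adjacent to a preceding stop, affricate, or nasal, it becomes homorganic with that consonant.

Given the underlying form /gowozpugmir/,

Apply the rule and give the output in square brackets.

/m/ after /g/ (velar) → [ŋ]

[gowozpugŋir]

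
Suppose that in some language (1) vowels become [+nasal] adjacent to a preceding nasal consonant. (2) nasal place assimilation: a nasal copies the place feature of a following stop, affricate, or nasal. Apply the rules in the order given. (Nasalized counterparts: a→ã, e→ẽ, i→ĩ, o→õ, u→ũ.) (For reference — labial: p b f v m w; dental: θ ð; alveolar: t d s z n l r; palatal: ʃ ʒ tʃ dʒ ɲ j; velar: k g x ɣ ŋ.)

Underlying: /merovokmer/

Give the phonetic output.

Rule 1: /e/ after nasal /m/ → [ẽ]
Rule 1: /e/ after nasal /m/ → [ẽ]
After rule 1: mẽrovokmẽr
Rule 2: no segment meets the rule's conditions; no change.

[mẽrovokmẽr]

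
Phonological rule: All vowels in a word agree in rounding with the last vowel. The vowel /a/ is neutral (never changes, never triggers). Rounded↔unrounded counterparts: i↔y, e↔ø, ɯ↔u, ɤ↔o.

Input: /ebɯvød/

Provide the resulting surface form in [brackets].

[øbuvød]

/e/ harmonizes with /ø/ ([+round]) → [ø]
/ɯ/ harmonizes with /ø/ ([+round]) → [u]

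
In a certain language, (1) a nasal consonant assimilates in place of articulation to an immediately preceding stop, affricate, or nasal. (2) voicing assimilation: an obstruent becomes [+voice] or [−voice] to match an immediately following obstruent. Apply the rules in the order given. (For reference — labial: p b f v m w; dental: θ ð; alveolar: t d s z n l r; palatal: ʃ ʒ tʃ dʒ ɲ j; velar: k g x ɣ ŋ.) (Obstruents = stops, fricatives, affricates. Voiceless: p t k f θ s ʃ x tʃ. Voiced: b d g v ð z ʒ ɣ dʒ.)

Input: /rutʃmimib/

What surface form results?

Rule 1: /m/ after /tʃ/ (palatal) → [ɲ]
After rule 1: rutʃɲimib
Rule 2: no segment meets the rule's conditions; no change.

[rutʃɲimib]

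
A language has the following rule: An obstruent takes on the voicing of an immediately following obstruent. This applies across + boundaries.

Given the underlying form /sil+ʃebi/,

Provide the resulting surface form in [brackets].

[sil+ʃebi]

no segment meets the rule's conditions; no change.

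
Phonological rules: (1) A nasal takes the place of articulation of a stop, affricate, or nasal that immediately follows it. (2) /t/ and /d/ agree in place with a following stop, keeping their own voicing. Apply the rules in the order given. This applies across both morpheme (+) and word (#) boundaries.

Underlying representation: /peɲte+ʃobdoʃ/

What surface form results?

Rule 1: /ɲ/ before /t/ (alveolar) → [n]
After rule 1: pente+ʃobdoʃ
Rule 2: no segment meets the rule's conditions; no change.

[pente+ʃobdoʃ]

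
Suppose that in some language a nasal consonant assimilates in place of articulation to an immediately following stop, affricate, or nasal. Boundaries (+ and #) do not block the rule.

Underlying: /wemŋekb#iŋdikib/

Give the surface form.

/m/ before /ŋ/ (velar) → [ŋ]
/ŋ/ before /d/ (alveolar) → [n]

[weŋŋekb#indikib]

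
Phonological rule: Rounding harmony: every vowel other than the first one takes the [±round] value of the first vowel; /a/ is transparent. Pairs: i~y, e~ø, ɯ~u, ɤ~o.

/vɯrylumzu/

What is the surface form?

/y/ harmonizes with /ɯ/ ([-round]) → [i]
/u/ harmonizes with /ɯ/ ([-round]) → [ɯ]
/u/ harmonizes with /ɯ/ ([-round]) → [ɯ]

[vɯrilɯmzɯ]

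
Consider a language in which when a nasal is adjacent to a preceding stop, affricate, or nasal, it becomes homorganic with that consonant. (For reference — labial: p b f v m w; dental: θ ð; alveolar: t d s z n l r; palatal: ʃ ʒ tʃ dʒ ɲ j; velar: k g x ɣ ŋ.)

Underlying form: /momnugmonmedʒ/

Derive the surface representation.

/n/ after /m/ (labial) → [m]
/m/ after /g/ (velar) → [ŋ]
/m/ after /n/ (alveolar) → [n]

[mommugŋonnedʒ]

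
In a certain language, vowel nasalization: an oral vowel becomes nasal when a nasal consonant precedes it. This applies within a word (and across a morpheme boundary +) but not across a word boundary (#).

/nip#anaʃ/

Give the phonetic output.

[nĩp#anãʃ]

/i/ after nasal /n/ → [ĩ]
/a/ after nasal /n/ → [ã]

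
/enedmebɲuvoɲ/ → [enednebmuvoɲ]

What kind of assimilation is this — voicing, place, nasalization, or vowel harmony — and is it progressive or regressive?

/m/→[n] /ɲ/→[m].
Each target copies a feature from the preceding segment, so the direction is progressive.

place assimilation, progressive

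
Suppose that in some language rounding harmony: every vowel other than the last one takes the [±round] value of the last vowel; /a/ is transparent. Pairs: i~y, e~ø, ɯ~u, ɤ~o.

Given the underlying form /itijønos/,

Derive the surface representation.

[ytyjønos]

/i/ harmonizes with /o/ ([+round]) → [y]
/i/ harmonizes with /o/ ([+round]) → [y]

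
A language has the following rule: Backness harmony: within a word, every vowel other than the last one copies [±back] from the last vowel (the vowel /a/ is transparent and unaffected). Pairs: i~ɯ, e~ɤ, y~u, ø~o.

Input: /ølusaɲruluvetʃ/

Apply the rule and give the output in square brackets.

[ølysaɲrylyvetʃ]

/u/ harmonizes with /e/ ([-back]) → [y]
/u/ harmonizes with /e/ ([-back]) → [y]
/u/ harmonizes with /e/ ([-back]) → [y]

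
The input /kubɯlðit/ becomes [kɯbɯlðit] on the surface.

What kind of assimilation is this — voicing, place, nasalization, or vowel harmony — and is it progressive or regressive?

vowel harmony, regressive

/u/→[ɯ].
Vowels agree with the last vowel, so the harmony is regressive.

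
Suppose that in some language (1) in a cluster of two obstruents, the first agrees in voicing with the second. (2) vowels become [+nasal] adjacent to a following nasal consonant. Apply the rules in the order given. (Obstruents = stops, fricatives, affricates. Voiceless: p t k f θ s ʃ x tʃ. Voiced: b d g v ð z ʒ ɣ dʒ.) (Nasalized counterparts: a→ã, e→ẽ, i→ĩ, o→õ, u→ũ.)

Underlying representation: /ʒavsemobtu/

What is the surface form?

[ʒafsẽmoptu]

Rule 1: /v/ before /s/ (voiceless) → [f]
Rule 1: /b/ before /t/ (voiceless) → [p]
After rule 1: ʒafsemoptu
Rule 2: /e/ before nasal /m/ → [ẽ]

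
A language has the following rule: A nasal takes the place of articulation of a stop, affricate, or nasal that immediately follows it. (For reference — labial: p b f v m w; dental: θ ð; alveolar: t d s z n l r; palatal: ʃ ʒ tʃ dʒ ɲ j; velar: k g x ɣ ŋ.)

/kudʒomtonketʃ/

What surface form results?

/m/ before /t/ (alveolar) → [n]
/n/ before /k/ (velar) → [ŋ]

[kudʒontoŋketʃ]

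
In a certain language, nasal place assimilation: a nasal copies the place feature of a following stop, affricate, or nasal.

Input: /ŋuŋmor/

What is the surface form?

[ŋummor]

/ŋ/ before /m/ (labial) → [m]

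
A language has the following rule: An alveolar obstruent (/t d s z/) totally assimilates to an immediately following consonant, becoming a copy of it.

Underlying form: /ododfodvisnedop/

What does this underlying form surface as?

[odoffovvinnedop]

/d/ before /f/ → [f] (total assimilation)
/d/ before /v/ → [v] (total assimilation)
/s/ before /n/ → [n] (total assimilation)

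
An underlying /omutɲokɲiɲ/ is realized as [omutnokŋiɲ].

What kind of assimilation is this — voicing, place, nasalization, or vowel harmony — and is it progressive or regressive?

place assimilation, progressive

/ɲ/→[n] /ɲ/→[ŋ].
Each target copies a feature from the preceding segment, so the direction is progressive.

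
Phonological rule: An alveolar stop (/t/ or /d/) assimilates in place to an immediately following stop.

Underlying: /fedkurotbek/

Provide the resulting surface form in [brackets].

[fegkuropbek]

/d/ before /k/ (velar) → [g]
/t/ before /b/ (labial) → [p]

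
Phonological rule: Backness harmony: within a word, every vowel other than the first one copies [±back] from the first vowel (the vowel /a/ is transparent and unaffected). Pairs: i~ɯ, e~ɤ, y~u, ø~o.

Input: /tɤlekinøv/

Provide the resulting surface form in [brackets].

/e/ harmonizes with /ɤ/ ([+back]) → [ɤ]
/i/ harmonizes with /ɤ/ ([+back]) → [ɯ]
/ø/ harmonizes with /ɤ/ ([+back]) → [o]

[tɤlɤkɯnov]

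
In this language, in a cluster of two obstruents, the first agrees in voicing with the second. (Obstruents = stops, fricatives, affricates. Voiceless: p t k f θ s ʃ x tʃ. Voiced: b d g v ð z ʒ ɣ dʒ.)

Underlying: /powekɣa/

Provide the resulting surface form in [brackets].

/k/ before /ɣ/ (voiced) → [g]

[powegɣa]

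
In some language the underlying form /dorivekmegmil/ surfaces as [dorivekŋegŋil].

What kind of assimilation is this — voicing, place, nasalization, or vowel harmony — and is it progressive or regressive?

place assimilation, progressive

/m/→[ŋ] /m/→[ŋ].
Each target copies a feature from the preceding segment, so the direction is progressive.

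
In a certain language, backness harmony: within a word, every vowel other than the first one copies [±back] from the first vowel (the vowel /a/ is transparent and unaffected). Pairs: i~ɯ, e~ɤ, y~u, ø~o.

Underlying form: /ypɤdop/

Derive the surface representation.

/ɤ/ harmonizes with /y/ ([-back]) → [e]
/o/ harmonizes with /y/ ([-back]) → [ø]

[ypedøp]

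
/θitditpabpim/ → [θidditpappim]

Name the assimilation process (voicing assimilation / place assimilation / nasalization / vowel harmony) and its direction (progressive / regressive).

voicing assimilation, regressive

/t/→[d] /b/→[p].
Each target copies a feature from the following segment, so the direction is regressive.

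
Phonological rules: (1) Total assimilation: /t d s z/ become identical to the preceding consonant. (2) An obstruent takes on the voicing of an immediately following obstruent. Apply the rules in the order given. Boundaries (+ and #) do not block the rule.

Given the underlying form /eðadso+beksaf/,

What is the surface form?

Rule 1: /s/ after /d/ → [d] (total assimilation)
Rule 1: /s/ after /k/ → [k] (total assimilation)
After rule 1: eðaddo+bekkaf
Rule 2: no segment meets the rule's conditions; no change.

[eðaddo+bekkaf]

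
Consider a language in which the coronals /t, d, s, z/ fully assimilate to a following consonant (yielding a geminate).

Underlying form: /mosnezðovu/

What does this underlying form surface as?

/s/ before /n/ → [n] (total assimilation)
/z/ before /ð/ → [ð] (total assimilation)

[monneððovu]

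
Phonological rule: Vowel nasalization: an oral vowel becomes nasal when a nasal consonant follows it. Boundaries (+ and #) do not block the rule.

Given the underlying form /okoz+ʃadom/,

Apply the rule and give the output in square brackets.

/o/ before nasal /m/ → [õ]

[okoz+ʃadõm]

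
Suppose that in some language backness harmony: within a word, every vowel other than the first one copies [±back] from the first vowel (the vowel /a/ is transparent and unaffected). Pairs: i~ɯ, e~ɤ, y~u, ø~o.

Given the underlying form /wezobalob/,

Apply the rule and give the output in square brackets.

[wezøbaløb]

/o/ harmonizes with /e/ ([-back]) → [ø]
/o/ harmonizes with /e/ ([-back]) → [ø]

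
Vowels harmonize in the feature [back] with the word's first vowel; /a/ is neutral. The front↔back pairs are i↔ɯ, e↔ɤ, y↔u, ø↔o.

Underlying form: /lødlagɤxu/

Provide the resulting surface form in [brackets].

[lødlagexy]

/ɤ/ harmonizes with /ø/ ([-back]) → [e]
/u/ harmonizes with /ø/ ([-back]) → [y]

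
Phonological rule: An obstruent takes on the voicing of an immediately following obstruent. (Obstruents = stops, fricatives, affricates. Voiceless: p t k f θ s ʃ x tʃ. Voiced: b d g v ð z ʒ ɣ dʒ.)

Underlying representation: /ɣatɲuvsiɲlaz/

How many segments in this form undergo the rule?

1

/v/ before /s/ (voiceless) → [f]
1 segment changes.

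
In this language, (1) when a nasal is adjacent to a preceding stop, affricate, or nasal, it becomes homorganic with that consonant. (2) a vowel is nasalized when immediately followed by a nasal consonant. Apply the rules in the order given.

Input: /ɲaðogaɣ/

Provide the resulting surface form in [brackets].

[ɲaðogaɣ]

Rule 1: no segment meets the rule's conditions; no change.
After rule 1: ɲaðogaɣ
Rule 2: no segment meets the rule's conditions; no change.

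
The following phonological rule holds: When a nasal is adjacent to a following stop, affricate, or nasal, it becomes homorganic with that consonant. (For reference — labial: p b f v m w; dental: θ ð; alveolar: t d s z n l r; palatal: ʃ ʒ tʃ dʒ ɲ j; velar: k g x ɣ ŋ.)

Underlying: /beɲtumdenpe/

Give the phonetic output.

[bentundempe]

/ɲ/ before /t/ (alveolar) → [n]
/m/ before /d/ (alveolar) → [n]
/n/ before /p/ (labial) → [m]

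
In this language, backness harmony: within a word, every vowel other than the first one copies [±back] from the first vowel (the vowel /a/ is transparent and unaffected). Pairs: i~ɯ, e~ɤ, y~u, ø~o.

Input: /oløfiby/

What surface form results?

/ø/ harmonizes with /o/ ([+back]) → [o]
/i/ harmonizes with /o/ ([+back]) → [ɯ]
/y/ harmonizes with /o/ ([+back]) → [u]

[olofɯbu]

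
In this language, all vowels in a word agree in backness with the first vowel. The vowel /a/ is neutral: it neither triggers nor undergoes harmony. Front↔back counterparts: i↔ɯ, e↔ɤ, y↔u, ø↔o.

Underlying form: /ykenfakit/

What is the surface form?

no segment meets the rule's conditions; no change.

[ykenfakit]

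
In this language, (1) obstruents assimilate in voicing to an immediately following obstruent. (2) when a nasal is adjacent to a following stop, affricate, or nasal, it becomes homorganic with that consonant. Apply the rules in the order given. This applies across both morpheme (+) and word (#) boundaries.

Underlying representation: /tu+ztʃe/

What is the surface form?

[tu+stʃe]

Rule 1: /z/ before /tʃ/ (voiceless) → [s]
After rule 1: tu+stʃe
Rule 2: no segment meets the rule's conditions; no change.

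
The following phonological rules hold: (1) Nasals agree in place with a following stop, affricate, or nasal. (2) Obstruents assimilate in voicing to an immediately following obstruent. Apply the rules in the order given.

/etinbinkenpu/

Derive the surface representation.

Rule 1: /n/ before /b/ (labial) → [m]
Rule 1: /n/ before /k/ (velar) → [ŋ]
Rule 1: /n/ before /p/ (labial) → [m]
After rule 1: etimbiŋkempu
Rule 2: no segment meets the rule's conditions; no change.

[etimbiŋkempu]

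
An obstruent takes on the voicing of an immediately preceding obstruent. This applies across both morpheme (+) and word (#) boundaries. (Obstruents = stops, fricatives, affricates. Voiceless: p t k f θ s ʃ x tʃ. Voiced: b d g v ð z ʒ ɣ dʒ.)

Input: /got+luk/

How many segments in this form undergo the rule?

No segment meets the rule's conditions.

0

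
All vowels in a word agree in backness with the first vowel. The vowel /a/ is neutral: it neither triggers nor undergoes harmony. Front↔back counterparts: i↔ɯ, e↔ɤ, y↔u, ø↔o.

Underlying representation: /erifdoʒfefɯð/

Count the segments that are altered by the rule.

/o/ harmonizes with /e/ ([-back]) → [ø]
/ɯ/ harmonizes with /e/ ([-back]) → [i]
2 segments change.

2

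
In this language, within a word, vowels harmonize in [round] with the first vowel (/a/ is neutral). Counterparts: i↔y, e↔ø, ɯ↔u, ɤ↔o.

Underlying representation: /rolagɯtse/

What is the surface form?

[rolagutsø]

/ɯ/ harmonizes with /o/ ([+round]) → [u]
/e/ harmonizes with /o/ ([+round]) → [ø]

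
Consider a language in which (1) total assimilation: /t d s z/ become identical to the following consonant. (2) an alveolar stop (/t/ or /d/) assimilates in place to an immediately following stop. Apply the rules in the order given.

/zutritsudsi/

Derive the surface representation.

Rule 1: /t/ before /r/ → [r] (total assimilation)
Rule 1: /t/ before /s/ → [s] (total assimilation)
Rule 1: /d/ before /s/ → [s] (total assimilation)
After rule 1: zurrissussi
Rule 2: no segment meets the rule's conditions; no change.

[zurrissussi]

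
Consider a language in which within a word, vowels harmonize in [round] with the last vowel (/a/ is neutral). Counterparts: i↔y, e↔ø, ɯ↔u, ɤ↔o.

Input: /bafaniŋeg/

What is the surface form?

[bafaniŋeg]

no segment meets the rule's conditions; no change.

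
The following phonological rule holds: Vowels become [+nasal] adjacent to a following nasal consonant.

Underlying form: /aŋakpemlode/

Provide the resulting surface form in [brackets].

/a/ before nasal /ŋ/ → [ã]
/e/ before nasal /m/ → [ẽ]

[ãŋakpẽmlode]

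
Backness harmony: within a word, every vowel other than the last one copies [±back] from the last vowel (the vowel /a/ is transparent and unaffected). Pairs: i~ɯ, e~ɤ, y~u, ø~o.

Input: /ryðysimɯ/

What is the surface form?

[ruðusɯmɯ]

/y/ harmonizes with /ɯ/ ([+back]) → [u]
/y/ harmonizes with /ɯ/ ([+back]) → [u]
/i/ harmonizes with /ɯ/ ([+back]) → [ɯ]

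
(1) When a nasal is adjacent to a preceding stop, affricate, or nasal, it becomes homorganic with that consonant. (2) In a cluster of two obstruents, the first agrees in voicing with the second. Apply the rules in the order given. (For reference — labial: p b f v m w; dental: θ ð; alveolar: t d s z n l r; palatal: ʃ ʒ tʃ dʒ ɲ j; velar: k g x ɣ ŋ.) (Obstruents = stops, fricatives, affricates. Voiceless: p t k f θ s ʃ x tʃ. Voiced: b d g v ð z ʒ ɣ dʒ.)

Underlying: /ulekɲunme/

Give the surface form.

[ulekŋunne]

Rule 1: /ɲ/ after /k/ (velar) → [ŋ]
Rule 1: /m/ after /n/ (alveolar) → [n]
After rule 1: ulekŋunne
Rule 2: no segment meets the rule's conditions; no change.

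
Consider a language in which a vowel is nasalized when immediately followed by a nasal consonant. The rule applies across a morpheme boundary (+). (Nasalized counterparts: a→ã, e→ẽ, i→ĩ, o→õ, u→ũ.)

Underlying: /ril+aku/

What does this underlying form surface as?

no segment meets the rule's conditions; no change.

[ril+aku]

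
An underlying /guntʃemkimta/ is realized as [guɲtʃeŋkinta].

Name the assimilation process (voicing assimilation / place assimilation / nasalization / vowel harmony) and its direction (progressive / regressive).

/n/→[ɲ] /m/→[ŋ] /m/→[n].
Each target copies a feature from the following segment, so the direction is regressive.

place assimilation, regressive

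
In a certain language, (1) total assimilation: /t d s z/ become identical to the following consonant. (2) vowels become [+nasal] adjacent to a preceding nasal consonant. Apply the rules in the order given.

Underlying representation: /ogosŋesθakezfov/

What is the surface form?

[ogoŋŋẽθθakeffov]

Rule 1: /s/ before /ŋ/ → [ŋ] (total assimilation)
Rule 1: /s/ before /θ/ → [θ] (total assimilation)
Rule 1: /z/ before /f/ → [f] (total assimilation)
After rule 1: ogoŋŋeθθakeffov
Rule 2: /e/ after nasal /ŋ/ → [ẽ]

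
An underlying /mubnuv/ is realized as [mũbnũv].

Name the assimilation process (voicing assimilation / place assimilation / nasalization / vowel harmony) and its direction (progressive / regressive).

nasalization, progressive

/u/→[ũ] /u/→[ũ].
Each target copies a feature from the preceding segment, so the direction is progressive.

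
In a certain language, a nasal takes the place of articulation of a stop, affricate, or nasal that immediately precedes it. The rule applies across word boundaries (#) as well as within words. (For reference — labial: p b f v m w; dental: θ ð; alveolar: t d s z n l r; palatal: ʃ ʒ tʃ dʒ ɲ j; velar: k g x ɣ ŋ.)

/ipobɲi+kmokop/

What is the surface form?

[ipobmi+kŋokop]

/ɲ/ after /b/ (labial) → [m]
/m/ after /k/ (velar) → [ŋ]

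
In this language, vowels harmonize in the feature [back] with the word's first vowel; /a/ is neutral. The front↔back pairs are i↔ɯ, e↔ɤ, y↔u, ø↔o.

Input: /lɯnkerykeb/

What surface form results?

/e/ harmonizes with /ɯ/ ([+back]) → [ɤ]
/y/ harmonizes with /ɯ/ ([+back]) → [u]
/e/ harmonizes with /ɯ/ ([+back]) → [ɤ]

[lɯnkɤrukɤb]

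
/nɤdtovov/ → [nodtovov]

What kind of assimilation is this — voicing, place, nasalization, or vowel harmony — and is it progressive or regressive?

/ɤ/→[o].
Vowels agree with the last vowel, so the harmony is regressive.

vowel harmony, regressive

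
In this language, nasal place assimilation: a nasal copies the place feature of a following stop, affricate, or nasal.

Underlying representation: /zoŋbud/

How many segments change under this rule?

1

/ŋ/ before /b/ (labial) → [m]
1 segment changes.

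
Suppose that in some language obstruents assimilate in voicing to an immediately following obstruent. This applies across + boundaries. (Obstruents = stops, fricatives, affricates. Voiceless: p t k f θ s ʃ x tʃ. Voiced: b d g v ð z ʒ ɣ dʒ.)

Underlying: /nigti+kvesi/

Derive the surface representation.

[nikti+gvesi]

/g/ before /t/ (voiceless) → [k]
/k/ before /v/ (voiced) → [g]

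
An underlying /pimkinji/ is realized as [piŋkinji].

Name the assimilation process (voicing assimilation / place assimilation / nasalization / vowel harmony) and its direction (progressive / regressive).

place assimilation, regressive

/m/→[ŋ].
Each target copies a feature from the following segment, so the direction is regressive.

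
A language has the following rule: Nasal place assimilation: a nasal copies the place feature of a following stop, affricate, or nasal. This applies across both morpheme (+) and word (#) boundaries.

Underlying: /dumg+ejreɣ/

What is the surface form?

/m/ before /g/ (velar) → [ŋ]

[duŋg+ejreɣ]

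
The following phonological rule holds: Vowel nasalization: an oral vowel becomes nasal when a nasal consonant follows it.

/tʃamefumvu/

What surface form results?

[tʃãmefũmvu]

/a/ before nasal /m/ → [ã]
/u/ before nasal /m/ → [ũ]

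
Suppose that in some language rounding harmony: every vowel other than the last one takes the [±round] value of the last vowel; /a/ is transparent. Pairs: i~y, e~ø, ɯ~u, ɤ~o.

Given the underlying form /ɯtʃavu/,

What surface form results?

/ɯ/ harmonizes with /u/ ([+round]) → [u]

[utʃavu]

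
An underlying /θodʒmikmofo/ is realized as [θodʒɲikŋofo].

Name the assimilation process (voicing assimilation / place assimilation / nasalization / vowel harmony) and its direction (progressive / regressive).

place assimilation, progressive

/m/→[ɲ] /m/→[ŋ].
Each target copies a feature from the preceding segment, so the direction is progressive.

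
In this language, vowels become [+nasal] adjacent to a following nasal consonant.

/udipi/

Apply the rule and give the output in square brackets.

[udipi]

no segment meets the rule's conditions; no change.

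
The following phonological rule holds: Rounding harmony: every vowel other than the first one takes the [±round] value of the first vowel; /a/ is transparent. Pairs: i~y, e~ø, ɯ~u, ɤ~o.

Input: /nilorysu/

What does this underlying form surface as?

/o/ harmonizes with /i/ ([-round]) → [ɤ]
/y/ harmonizes with /i/ ([-round]) → [i]
/u/ harmonizes with /i/ ([-round]) → [ɯ]

[nilɤrisɯ]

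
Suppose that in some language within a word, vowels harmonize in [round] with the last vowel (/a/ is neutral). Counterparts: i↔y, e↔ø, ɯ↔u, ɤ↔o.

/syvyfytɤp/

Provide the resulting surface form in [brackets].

[sivifitɤp]

/y/ harmonizes with /ɤ/ ([-round]) → [i]
/y/ harmonizes with /ɤ/ ([-round]) → [i]
/y/ harmonizes with /ɤ/ ([-round]) → [i]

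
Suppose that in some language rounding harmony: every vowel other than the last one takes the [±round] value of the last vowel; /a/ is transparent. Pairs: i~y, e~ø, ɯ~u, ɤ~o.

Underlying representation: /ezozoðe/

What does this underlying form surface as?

[ezɤzɤðe]

/o/ harmonizes with /e/ ([-round]) → [ɤ]
/o/ harmonizes with /e/ ([-round]) → [ɤ]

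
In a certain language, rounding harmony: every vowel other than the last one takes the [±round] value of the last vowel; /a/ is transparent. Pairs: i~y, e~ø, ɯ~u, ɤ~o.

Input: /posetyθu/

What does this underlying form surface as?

[posøtyθu]

/e/ harmonizes with /u/ ([+round]) → [ø]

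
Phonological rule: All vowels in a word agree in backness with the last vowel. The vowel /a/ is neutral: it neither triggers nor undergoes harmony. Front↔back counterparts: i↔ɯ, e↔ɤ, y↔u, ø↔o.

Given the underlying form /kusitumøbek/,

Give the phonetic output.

[kysitymøbek]

/u/ harmonizes with /e/ ([-back]) → [y]
/u/ harmonizes with /e/ ([-back]) → [y]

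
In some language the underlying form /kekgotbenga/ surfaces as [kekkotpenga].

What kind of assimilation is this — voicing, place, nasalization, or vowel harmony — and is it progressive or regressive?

voicing assimilation, progressive

/g/→[k] /b/→[p].
Each target copies a feature from the preceding segment, so the direction is progressive.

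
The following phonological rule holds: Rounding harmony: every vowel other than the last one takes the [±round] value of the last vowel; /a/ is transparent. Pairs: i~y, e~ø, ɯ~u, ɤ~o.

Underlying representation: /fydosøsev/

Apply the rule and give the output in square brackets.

/y/ harmonizes with /e/ ([-round]) → [i]
/o/ harmonizes with /e/ ([-round]) → [ɤ]
/ø/ harmonizes with /e/ ([-round]) → [e]

[fidɤsesev]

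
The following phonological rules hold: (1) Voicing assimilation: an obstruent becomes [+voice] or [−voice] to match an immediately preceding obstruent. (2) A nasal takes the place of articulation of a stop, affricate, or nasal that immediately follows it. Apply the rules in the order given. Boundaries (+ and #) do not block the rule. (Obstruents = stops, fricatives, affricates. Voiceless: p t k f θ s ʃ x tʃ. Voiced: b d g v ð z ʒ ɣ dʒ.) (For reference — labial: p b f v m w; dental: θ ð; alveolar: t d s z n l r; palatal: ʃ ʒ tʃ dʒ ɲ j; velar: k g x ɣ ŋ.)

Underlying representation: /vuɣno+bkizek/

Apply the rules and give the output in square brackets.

[vuɣno+bgizek]

Rule 1: /k/ after /b/ (voiced) → [g]
After rule 1: vuɣno+bgizek
Rule 2: no segment meets the rule's conditions; no change.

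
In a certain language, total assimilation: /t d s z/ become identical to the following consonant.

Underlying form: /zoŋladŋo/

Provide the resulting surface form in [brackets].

/d/ before /ŋ/ → [ŋ] (total assimilation)

[zoŋlaŋŋo]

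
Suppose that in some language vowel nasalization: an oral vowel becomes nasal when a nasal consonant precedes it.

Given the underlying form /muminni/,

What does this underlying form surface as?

[mũmĩnnĩ]

/u/ after nasal /m/ → [ũ]
/i/ after nasal /m/ → [ĩ]
/i/ after nasal /n/ → [ĩ]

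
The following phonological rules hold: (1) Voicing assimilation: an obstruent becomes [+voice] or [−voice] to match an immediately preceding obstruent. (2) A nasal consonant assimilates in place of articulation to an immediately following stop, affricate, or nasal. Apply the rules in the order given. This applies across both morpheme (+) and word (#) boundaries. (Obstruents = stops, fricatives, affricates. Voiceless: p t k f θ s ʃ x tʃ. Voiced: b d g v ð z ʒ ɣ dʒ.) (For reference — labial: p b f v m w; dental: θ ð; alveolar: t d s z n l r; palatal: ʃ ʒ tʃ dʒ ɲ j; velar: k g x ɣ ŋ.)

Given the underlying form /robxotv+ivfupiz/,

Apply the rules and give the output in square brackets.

Rule 1: /x/ after /b/ (voiced) → [ɣ]
Rule 1: /v/ after /t/ (voiceless) → [f]
Rule 1: /f/ after /v/ (voiced) → [v]
After rule 1: robɣotf+ivvupiz
Rule 2: no segment meets the rule's conditions; no change.

[robɣotf+ivvupiz]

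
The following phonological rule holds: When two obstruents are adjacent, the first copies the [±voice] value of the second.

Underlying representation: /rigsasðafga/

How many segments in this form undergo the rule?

/g/ before /s/ (voiceless) → [k]
/s/ before /ð/ (voiced) → [z]
/f/ before /g/ (voiced) → [v]
3 segments change.

3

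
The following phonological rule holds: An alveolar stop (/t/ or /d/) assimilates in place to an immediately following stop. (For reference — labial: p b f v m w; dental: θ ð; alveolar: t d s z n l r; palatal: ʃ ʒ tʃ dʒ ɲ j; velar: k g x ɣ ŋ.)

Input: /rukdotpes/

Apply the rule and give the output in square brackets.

[rukdoppes]

/t/ before /p/ (labial) → [p]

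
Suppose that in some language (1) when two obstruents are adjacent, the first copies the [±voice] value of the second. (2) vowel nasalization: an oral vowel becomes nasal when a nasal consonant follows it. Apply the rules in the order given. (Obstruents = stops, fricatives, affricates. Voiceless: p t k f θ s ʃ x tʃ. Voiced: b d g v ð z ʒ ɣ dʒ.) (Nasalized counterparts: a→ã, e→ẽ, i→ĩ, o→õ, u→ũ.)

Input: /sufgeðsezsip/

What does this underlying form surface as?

[suvgeθsessip]

Rule 1: /f/ before /g/ (voiced) → [v]
Rule 1: /ð/ before /s/ (voiceless) → [θ]
Rule 1: /z/ before /s/ (voiceless) → [s]
After rule 1: suvgeθsessip
Rule 2: no segment meets the rule's conditions; no change.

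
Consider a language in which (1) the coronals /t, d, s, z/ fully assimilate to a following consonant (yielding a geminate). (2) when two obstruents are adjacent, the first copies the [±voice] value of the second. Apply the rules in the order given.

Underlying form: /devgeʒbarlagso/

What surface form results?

[devgeʒbarlakso]

Rule 1: no segment meets the rule's conditions; no change.
After rule 1: devgeʒbarlagso
Rule 2: /g/ before /s/ (voiceless) → [k]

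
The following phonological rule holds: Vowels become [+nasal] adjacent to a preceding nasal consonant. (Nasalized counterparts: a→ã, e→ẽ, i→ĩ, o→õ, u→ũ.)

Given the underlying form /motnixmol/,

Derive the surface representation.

/o/ after nasal /m/ → [õ]
/i/ after nasal /n/ → [ĩ]
/o/ after nasal /m/ → [õ]

[mõtnĩxmõl]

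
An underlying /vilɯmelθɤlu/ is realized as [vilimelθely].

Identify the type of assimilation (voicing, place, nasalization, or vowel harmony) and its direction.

/ɯ/→[i] /ɤ/→[e] /u/→[y].
Vowels agree with the first vowel, so the harmony is progressive.

vowel harmony, progressive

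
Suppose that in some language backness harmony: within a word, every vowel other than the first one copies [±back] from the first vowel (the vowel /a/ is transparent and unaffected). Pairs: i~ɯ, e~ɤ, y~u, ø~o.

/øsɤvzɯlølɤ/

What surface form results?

/ɤ/ harmonizes with /ø/ ([-back]) → [e]
/ɯ/ harmonizes with /ø/ ([-back]) → [i]
/ɤ/ harmonizes with /ø/ ([-back]) → [e]

[øsevziløle]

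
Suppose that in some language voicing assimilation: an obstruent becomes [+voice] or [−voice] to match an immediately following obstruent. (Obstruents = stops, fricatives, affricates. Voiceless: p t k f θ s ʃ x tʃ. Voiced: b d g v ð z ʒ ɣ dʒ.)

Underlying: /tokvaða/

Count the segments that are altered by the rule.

/k/ before /v/ (voiced) → [g]
1 segment changes.

1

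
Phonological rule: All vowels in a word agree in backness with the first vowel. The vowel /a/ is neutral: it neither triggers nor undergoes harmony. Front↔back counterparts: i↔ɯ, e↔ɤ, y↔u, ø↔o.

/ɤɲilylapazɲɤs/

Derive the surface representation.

[ɤɲɯlulapazɲɤs]

/i/ harmonizes with /ɤ/ ([+back]) → [ɯ]
/y/ harmonizes with /ɤ/ ([+back]) → [u]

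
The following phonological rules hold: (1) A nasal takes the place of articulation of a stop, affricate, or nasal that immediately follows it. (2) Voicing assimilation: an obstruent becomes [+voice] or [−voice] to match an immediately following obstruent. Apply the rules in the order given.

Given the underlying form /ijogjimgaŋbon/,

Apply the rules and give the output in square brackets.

[ijogjiŋgambon]

Rule 1: /m/ before /g/ (velar) → [ŋ]
Rule 1: /ŋ/ before /b/ (labial) → [m]
After rule 1: ijogjiŋgambon
Rule 2: no segment meets the rule's conditions; no change.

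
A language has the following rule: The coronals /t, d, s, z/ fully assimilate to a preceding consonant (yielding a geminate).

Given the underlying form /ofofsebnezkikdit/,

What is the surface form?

[ofoffebnezkikkit]

/s/ after /f/ → [f] (total assimilation)
/d/ after /k/ → [k] (total assimilation)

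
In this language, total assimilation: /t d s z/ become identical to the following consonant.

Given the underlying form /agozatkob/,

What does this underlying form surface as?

[agozakkob]

/t/ before /k/ → [k] (total assimilation)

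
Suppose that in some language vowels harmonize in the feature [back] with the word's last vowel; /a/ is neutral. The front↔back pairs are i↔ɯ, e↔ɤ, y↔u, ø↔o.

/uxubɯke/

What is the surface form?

/u/ harmonizes with /e/ ([-back]) → [y]
/u/ harmonizes with /e/ ([-back]) → [y]
/ɯ/ harmonizes with /e/ ([-back]) → [i]

[yxybike]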